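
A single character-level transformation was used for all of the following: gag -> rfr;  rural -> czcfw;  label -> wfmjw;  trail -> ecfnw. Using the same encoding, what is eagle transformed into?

The shift depends on letter class: consonant g→r is +11, but vowel a→f is +5. Two shifts are in play — +5 for a/e/i/o/u, +11 for every other letter.
On eagle: e(vowel)+5=j, a(vowel)+5=f, g(cons)+11=r, l(cons)+11=w, e(vowel)+5=j.

jfrwj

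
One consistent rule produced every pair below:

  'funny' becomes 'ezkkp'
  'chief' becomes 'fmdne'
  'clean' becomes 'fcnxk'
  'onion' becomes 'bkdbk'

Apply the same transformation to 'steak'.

rinxl

f(5)→e(4) and u(20)→z(25) fit y≡17x+23 (mod 26); the inverse of 17 mod 26 is 23. This is an affine cipher: with a=0,…,z=25, each position x becomes (17x+23) mod 26.
Applying it to steak: s(18)→17·18+23≡17=r; t(19)→17·19+23≡8=i; e(4)→17·4+23≡13=n; a(0)→17·0+23≡23=x; k(10)→17·10+23≡11=l (all mod 26).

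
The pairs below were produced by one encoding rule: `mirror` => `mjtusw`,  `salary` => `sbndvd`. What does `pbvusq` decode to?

patrol

In mirror: m→m is +0, i→j is +1, r→t is +2, r→u is +3 — the shift increases by 1 each position. Each letter shifts forward by its position index (0, 1, 2, …) — the shift grows by one for each successive letter.
Decoding pbvusq: p−0=p, b−1=a, v−2=t, u−3=r, s−4=o, q−5=l.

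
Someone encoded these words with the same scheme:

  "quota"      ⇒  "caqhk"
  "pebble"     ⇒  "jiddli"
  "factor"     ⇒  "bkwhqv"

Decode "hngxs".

q(16)→c(2) and u(20)→a(0) fit y≡19x+10 (mod 26); the inverse of 19 mod 26 is 11. Treating letters as 0–25, the rule is x ↦ 19x + 10 (mod 26).
Reversing it on hngxs: h(7)→11·(7−10)≡19=t; n(13)→11·(13−10)≡7=h; g(6)→11·(6−10)≡8=i; x(23)→11·(23−10)≡13=n; s(18)→11·(18−10)≡10=k (all mod 26).

think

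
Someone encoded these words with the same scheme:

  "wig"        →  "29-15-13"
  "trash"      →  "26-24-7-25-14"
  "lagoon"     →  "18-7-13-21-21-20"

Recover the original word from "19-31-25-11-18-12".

w is letter #23 and maps to 29: an offset of 6. The number is (letter's place in the alphabet, a=1) + 6.
Undoing it on 19-31-25-11-18-12: 19→(19−6)÷1=13=m, 31→(31−6)÷1=25=y, 25→(25−6)÷1=19=s, 11→(11−6)÷1=5=e, 18→(18−6)÷1=12=l, 12→(12−6)÷1=6=f.

myself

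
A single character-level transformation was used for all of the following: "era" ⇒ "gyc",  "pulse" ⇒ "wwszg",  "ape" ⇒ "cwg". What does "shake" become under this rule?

zocrg

The shift depends on letter class: consonant r→y is +7, but vowel e→g is +2. Two shifts are in play — +2 for a/e/i/o/u, +7 for every other letter.
On shake: s(cons)+7=z, h(cons)+7=o, a(vowel)+2=c, k(cons)+7=r, e(vowel)+2=g.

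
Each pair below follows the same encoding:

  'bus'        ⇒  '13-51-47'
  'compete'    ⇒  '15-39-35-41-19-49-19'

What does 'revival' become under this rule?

b(#2)→13 and u(#21)→51: differences scale by 2, so n = 2·pos + 9. Each letter becomes 2×(its alphabet position, a=1..z=26) + 9.
For revival: r=18→45, e=5→19, v=22→53, i=9→27, v=22→53, a=1→11, l=12→33.

45-19-53-27-53-11-33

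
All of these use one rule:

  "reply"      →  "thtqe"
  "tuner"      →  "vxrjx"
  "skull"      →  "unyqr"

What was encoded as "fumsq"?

The shift increases by 1 at each position, starting from +2: 2, 3, 4, ….
Decoding fumsq: f−2=d, u−3=r, m−4=i, s−5=n, q−6=k.

drink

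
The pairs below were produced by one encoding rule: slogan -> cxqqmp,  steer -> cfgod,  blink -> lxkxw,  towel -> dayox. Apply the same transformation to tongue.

dapqgg

Shifts by position in slogan: pos 0: s→c (+10), pos 1: l→x (+12), pos 2: o→q (+2), pos 3: g→q (+10), pos 4: a→m (+12), pos 5: n→p (+2) — repeating every 3. The shifts repeat in a cycle of length 3: positions 0,1,… shift by +10, +12, +2, then the pattern repeats.
Applying it to tongue: t+10=d, o+12=a, n+2=p, g+10=q, u+12=g, e+2=g.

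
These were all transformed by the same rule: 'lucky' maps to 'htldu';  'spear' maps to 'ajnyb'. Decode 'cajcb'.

The output letters match the input read backwards, each shifted +9: lucky reversed is ykcul. The word is reversed, then every letter is shifted forward by 9.
Decoding cajcb: shift back: c−9=t, a−9=r, j−9=a, c−9=t, b−9=s → trats; then reverse → start.

start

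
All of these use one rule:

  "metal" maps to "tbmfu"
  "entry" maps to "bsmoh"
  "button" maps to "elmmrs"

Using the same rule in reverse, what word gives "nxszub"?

single

m(12)→t(19) and e(4)→b(1) fit y≡25x+5 (mod 26); the inverse of 25 mod 26 is 25. Treating letters as 0–25, the rule is x ↦ 25x + 5 (mod 26).
Reversing it on nxszub: n(13)→25·(13−5)≡18=s; x(23)→25·(23−5)≡8=i; s(18)→25·(18−5)≡13=n; z(25)→25·(25−5)≡6=g; u(20)→25·(20−5)≡11=l; b(1)→25·(1−5)≡4=e (all mod 26).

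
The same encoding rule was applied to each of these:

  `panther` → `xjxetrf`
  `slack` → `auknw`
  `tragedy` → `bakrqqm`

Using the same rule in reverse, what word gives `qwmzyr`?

In panther: p→x is +8, a→j is +9, n→x is +10, t→e is +11 — the shift increases by 1 each position. Each letter shifts forward by (position + 8), i.e. 8, 9, 10, … — the shift grows by one for each successive letter.
Decoding qwmzyr: q−8=i, w−9=n, m−10=c, z−11=o, y−12=m, r−13=e.

income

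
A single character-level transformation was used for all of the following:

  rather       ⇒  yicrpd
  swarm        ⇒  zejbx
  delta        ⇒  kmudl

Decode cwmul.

vodka

In rather: r→y is +7, a→i is +8, t→c is +9, h→r is +10 — the shift increases by 1 each position. The shift increases by 1 at each position, starting from +7: 7, 8, 9, ….
Reversing it on cwmul: c−7=v, w−8=o, m−9=d, u−10=k, l−11=a.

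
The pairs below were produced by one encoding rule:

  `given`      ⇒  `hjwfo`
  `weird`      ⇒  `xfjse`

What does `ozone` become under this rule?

papof

Compare letters: g→h is +1, i→j is +1, v→w is +1 — a constant shift. This is a Caesar cipher with shift 1.
Applying it to ozone: o+1=p, z+1=a, o+1=p, n+1=o, e+1=f.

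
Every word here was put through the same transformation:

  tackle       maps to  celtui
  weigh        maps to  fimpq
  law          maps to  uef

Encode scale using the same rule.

The shift depends on letter class: consonant t→c is +9, but vowel a→e is +4. The rule splits by letter class: vowels +4, consonants +9.
On scale: s(cons)+9=b, c(cons)+9=l, a(vowel)+4=e, l(cons)+9=u, e(vowel)+4=i.

bleui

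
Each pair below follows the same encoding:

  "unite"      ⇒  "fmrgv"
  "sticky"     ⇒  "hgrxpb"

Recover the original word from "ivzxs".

reach

Each pair mirrors across the alphabet (u↔f, n↔m, i↔r): positions sum to 25. Each letter is replaced by its mirror in the alphabet: a↔z, b↔y, c↔x, and so on (the Atbash cipher).
Undoing it on ivzxs: i↔r, v↔e, z↔a, x↔c, s↔h.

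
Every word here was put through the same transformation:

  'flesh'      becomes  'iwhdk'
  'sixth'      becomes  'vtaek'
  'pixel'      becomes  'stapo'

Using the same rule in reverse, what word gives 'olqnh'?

lance

A repeating key of period 2 is used — shifts +3, +11 over and over.
Undoing it on olqnh: o−3=l, l−11=a, q−3=n, n−11=c, h−3=e.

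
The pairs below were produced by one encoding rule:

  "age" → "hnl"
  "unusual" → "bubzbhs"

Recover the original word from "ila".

bet

Compare letters: a→h is +7, g→n is +7, e→l is +7 — a constant shift. Each letter is shifted forward by 7 in the alphabet (a Caesar shift of +7).
Decoding ila: i−7=b, l−7=e, a−7=t.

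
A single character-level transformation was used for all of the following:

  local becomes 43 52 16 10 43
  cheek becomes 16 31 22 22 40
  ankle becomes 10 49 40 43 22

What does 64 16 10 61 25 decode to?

The formula is n = 3×(alphabet index, a=1) + 7.
Decoding 64 16 10 61 25: 64→(64−7)÷3=19=s, 16→(16−7)÷3=3=c, 10→(10−7)÷3=1=a, 61→(61−7)÷3=18=r, 25→(25−7)÷3=6=f.

scarf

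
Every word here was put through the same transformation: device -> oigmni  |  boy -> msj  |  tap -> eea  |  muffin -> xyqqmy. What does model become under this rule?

xsoiw

The shift depends on letter class: consonant d→o is +11, but vowel e→i is +4. The rule splits by letter class: vowels +4, consonants +11.
On model: m(cons)+11=x, o(vowel)+4=s, d(cons)+11=o, e(vowel)+4=i, l(cons)+11=w.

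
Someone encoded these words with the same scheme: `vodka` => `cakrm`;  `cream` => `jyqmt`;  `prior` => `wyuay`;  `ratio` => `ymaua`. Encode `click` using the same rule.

Two shifts are in play — +12 for a/e/i/o/u, +7 for every other letter.
For click: c(cons)+7=j, l(cons)+7=s, i(vowel)+12=u, c(cons)+7=j, k(cons)+7=r.

jsujr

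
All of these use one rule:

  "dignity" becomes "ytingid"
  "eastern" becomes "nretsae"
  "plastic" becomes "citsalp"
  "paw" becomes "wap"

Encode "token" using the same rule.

nekot

The output letters match the input read backwards: dignity reversed is ytingid. It's just the letters in reverse order.
On token: reverse → nekot.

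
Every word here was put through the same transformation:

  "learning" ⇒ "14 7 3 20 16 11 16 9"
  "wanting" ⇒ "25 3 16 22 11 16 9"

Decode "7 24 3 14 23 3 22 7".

l is letter #12 and maps to 14: an offset of 2. Each letter is replaced by its alphabet position (a=1..z=26) + 2.
Reversing it on 7 24 3 14 23 3 22 7: 7→(7−2)÷1=5=e, 24→(24−2)÷1=22=v, 3→(3−2)÷1=1=a, 14→(14−2)÷1=12=l, 23→(23−2)÷1=21=u, 3→(3−2)÷1=1=a, 22→(22−2)÷1=20=t, 7→(7−2)÷1=5=e.

evaluate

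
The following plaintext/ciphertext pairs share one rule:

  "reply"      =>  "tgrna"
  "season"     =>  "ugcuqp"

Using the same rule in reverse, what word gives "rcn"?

Compare letters: r→t is +2, e→g is +2, p→r is +2 — a constant shift. Every letter moves 2 places later in the alphabet, wrapping around z→a.
Decoding rcn: r−2=p, c−2=a, n−2=l.

pal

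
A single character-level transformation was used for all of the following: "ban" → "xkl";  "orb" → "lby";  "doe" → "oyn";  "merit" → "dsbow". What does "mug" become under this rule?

qew

The output letters match the input read backwards, each shifted +10: ban reversed is nab. Read the word backwards and shift each letter +10.
Applying it to mug: reverse → gum; then shift: g+10=q, u+10=e, m+10=w.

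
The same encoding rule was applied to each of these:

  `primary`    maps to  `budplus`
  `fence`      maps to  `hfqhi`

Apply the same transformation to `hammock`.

nfrppdk

The output letters match the input read backwards, each shifted +3: primary reversed is yramirp. The word is reversed, then every letter is shifted forward by 3.
On hammock: reverse → kcommah; then shift: k+3=n, c+3=f, o+3=r, m+3=p, m+3=p, a+3=d, h+3=k.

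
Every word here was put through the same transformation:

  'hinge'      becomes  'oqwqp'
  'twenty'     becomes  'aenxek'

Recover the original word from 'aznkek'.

Each letter shifts forward by (position + 7), i.e. 7, 8, 9, … — the shift grows by one for each successive letter.
Reversing it on aznkek: a−7=t, z−8=r, n−9=e, k−10=a, e−11=t, k−12=y.

treaty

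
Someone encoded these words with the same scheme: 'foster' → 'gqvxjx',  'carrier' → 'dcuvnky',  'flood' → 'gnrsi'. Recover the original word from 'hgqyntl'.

In foster: f→g is +1, o→q is +2, s→v is +3, t→x is +4 — the shift increases by 1 each position. Letter i (0-indexed) is shifted by i+1, so successive shifts are 1, 2, 3, ….
Decoding hgqyntl: h−1=g, g−2=e, q−3=n, y−4=u, n−5=i, t−6=n, l−7=e.

genuine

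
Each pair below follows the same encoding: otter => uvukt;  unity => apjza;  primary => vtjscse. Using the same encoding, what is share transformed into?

It's a Vigenère-style cipher with numeric key [6,2,1]: position i shifts by key[i mod 3].
On share: s+6=y, h+2=j, a+1=b, r+6=x, e+2=g.

yjbxg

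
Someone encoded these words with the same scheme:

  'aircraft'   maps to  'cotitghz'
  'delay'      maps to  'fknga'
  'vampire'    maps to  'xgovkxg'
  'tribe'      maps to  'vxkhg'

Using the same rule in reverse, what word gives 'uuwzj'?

south

Shifts by position in aircraft: pos 0: a→c (+2), pos 1: i→o (+6), pos 2: r→t (+2), pos 3: c→i (+6) — repeating every 2. It's a Vigenère-style cipher with numeric key [2,6]: position i shifts by key[i mod 2].
Reversing it on uuwzj: u−2=s, u−6=o, w−2=u, z−6=t, j−2=h.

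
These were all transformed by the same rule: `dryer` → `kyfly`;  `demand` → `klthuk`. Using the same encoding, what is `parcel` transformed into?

whyjls

Compare letters: d→k is +7, r→y is +7, y→f is +7 — a constant shift. This is a Caesar cipher with shift 7.
On parcel: p+7=w, a+7=h, r+7=y, c+7=j, e+7=l, l+7=s.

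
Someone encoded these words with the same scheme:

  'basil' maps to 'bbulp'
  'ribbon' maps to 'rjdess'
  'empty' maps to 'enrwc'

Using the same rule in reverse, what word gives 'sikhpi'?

In basil: b→b is +0, a→b is +1, s→u is +2, i→l is +3 — the shift increases by 1 each position. Letter i (0-indexed) is shifted by i+0, so successive shifts are 0, 1, 2, ….
Decoding sikhpi: s−0=s, i−1=h, k−2=i, h−3=e, p−4=l, i−5=d.

shield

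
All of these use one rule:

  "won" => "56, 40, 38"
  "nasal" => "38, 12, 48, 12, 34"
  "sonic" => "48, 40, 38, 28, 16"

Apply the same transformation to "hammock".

26, 12, 36, 36, 40, 16, 32

w(#23)→56 and o(#15)→40: differences scale by 2, so n = 2·pos + 10. With a=1..z=26, the number is 2·pos + 10.
On hammock: h=8→26, a=1→12, m=13→36, m=13→36, o=15→40, c=3→16, k=11→32.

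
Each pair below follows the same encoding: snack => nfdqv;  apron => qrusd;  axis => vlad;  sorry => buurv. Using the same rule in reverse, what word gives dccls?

Two steps: reverse the string, then apply a Caesar shift of +3.
Decoding dccls: shift back: d−3=a, c−3=z, c−3=z, l−3=i, s−3=p → azzip; then reverse → pizza.

pizza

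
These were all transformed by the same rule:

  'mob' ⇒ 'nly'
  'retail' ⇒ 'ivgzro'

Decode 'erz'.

via

Each pair mirrors across the alphabet (m↔n, o↔l, b↔y): positions sum to 25. Letters are reflected about the middle of the alphabet (position → 25−position): Atbash.
Decoding erz: e↔v, r↔i, z↔a.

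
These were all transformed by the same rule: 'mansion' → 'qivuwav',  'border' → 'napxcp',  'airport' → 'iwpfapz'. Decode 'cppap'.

m(12)→q(16) and a(0)→i(8) fit y≡5x+8 (mod 26); the inverse of 5 mod 26 is 21. Each letter's alphabet position (a=0..z=25) is mapped through 5·x+8 mod 26 — an affine cipher.
Decoding cppap: c(2)→21·(2−8)≡4=e; p(15)→21·(15−8)≡17=r; p(15)→21·(15−8)≡17=r; a(0)→21·(0−8)≡14=o; p(15)→21·(15−8)≡17=r (all mod 26).

error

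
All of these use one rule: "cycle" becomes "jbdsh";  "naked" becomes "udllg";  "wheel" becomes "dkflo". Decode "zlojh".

It's a Vigenère-style cipher with numeric key [7,3,1]: position i shifts by key[i mod 3].
Decoding zlojh: z−7=s, l−3=i, o−1=n, j−7=c, h−3=e.

since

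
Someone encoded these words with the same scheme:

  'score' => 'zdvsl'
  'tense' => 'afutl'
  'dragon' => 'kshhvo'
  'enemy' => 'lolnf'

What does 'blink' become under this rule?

impor

Shifts by position in score: pos 0: s→z (+7), pos 1: c→d (+1), pos 2: o→v (+7), pos 3: r→s (+1) — repeating every 2. A repeating key of period 2 is used — shifts +7, +1 over and over.
For blink: b+7=i, l+1=m, i+7=p, n+1=o, k+7=r.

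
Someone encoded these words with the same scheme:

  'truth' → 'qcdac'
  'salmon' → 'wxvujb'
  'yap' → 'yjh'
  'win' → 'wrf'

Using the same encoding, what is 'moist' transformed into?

cbrxv

The word is reversed, then every letter is shifted forward by 9.
On moist: reverse → tsiom; then shift: t+9=c, s+9=b, i+9=r, o+9=x, m+9=v.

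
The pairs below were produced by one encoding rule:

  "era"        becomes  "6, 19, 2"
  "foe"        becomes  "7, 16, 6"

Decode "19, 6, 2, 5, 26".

e is letter #5 and maps to 6: an offset of 1. The number is (letter's place in the alphabet, a=1) + 1.
Decoding 19, 6, 2, 5, 26: 19→(19−1)÷1=18=r, 6→(6−1)÷1=5=e, 2→(2−1)÷1=1=a, 5→(5−1)÷1=4=d, 26→(26−1)÷1=25=y.

ready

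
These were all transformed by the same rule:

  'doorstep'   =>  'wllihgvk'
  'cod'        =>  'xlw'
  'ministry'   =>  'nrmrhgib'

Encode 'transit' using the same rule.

Each pair mirrors across the alphabet (d↔w, o↔l, o↔l): positions sum to 25. Each letter is replaced by its mirror in the alphabet: a↔z, b↔y, c↔x, and so on (the Atbash cipher).
On transit: t↔g, r↔i, a↔z, n↔m, s↔h, i↔r, t↔g.

gizmhrg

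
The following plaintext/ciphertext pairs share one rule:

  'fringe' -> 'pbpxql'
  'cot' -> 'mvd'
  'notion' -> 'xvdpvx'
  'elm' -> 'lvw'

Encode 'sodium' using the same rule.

The shift depends on letter class: consonant f→p is +10, but vowel i→p is +7. Two shifts are in play — +7 for a/e/i/o/u, +10 for every other letter.
For sodium: s(cons)+10=c, o(vowel)+7=v, d(cons)+10=n, i(vowel)+7=p, u(vowel)+7=b, m(cons)+10=w.

cvnpbw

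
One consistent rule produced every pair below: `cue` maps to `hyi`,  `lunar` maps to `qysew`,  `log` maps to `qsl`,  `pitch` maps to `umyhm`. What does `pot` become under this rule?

The shift depends on letter class: consonant c→h is +5, but vowel u→y is +4. Vowels shift forward by 4 and consonants shift forward by 5.
Applying it to pot: p(cons)+5=u, o(vowel)+4=s, t(cons)+5=y.

usy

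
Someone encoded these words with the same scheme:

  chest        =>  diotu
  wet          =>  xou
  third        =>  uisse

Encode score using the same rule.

The shift depends on letter class: consonant c→d is +1, but vowel e→o is +10. The rule splits by letter class: vowels +10, consonants +1.
On score: s(cons)+1=t, c(cons)+1=d, o(vowel)+10=y, r(cons)+1=s, e(vowel)+10=o.

tdyso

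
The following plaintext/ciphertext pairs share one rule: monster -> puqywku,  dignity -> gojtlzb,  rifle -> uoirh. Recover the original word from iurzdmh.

Shifts by position in monster: pos 0: m→p (+3), pos 1: o→u (+6), pos 2: n→q (+3), pos 3: s→y (+6) — repeating every 2. The shifts repeat in a cycle of length 2: positions 0,1,… shift by +3, +6, then the pattern repeats.
Decoding iurzdmh: i−3=f, u−6=o, r−3=o, z−6=t, d−3=a, m−6=g, h−3=e.

footage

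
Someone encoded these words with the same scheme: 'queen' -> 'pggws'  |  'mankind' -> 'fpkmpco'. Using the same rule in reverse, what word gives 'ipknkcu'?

sailing

The word is reversed, then every letter is shifted forward by 2.
Decoding ipknkcu: shift back: i−2=g, p−2=n, k−2=i, n−2=l, k−2=i, c−2=a, u−2=s → gnilias; then reverse → sailing.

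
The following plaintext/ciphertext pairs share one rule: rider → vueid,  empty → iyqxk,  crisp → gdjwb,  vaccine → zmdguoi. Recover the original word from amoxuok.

Shifts by position in rider: pos 0: r→v (+4), pos 1: i→u (+12), pos 2: d→e (+1), pos 3: e→i (+4), pos 4: r→d (+12) — repeating every 3. A repeating key of period 3 is used — shifts +4, +12, +1 over and over.
Decoding amoxuok: a−4=w, m−12=a, o−1=n, x−4=t, u−12=i, o−1=n, k−4=g.

wanting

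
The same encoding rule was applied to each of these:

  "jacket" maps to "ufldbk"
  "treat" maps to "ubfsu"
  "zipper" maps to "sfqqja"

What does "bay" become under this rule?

Two steps: reverse the string, then apply a Caesar shift of +1.
Applying it to bay: reverse → yab; then shift: y+1=z, a+1=b, b+1=c.

zbc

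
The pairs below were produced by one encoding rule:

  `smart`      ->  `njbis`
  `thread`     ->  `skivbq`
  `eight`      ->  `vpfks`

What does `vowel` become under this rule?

This is an affine cipher: with a=0,…,z=25, each position x becomes (5x+1) mod 26.
On vowel: v(21)→5·21+1≡2=c; o(14)→5·14+1≡19=t; w(22)→5·22+1≡7=h; e(4)→5·4+1≡21=v; l(11)→5·11+1≡4=e (all mod 26).

cthve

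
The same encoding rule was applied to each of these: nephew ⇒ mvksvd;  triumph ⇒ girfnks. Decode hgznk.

stamp

Letters are reflected about the middle of the alphabet (position → 25−position): Atbash.
Decoding hgznk: h↔s, g↔t, z↔a, n↔m, k↔p.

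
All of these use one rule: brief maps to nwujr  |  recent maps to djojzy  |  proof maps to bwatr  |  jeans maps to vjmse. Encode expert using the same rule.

qcbjdy

Shifts by position in brief: pos 0: b→n (+12), pos 1: r→w (+5), pos 2: i→u (+12), pos 3: e→j (+5) — repeating every 2. The shifts repeat in a cycle of length 2: positions 0,1,… shift by +12, +5, then the pattern repeats.
For expert: e+12=q, x+5=c, p+12=b, e+5=j, r+12=d, t+5=y.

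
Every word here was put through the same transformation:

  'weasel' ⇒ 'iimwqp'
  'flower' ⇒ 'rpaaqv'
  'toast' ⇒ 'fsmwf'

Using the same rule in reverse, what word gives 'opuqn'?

climb

Shifts by position in weasel: pos 0: w→i (+12), pos 1: e→i (+4), pos 2: a→m (+12), pos 3: s→w (+4) — repeating every 2. The shifts repeat in a cycle of length 2: positions 0,1,… shift by +12, +4, then the pattern repeats.
Undoing it on opuqn: o−12=c, p−4=l, u−12=i, q−4=m, n−12=b.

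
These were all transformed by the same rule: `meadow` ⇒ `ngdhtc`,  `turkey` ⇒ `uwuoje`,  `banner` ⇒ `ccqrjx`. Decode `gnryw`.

flour

In meadow: m→n is +1, e→g is +2, a→d is +3, d→h is +4 — the shift increases by 1 each position. The shift increases by 1 at each position, starting from +1: 1, 2, 3, ….
Decoding gnryw: g−1=f, n−2=l, r−3=o, y−4=u, w−5=r.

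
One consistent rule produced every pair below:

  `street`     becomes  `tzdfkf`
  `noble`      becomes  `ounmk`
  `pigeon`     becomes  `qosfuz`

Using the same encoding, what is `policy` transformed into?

quxjik

Shifts by position in street: pos 0: s→t (+1), pos 1: t→z (+6), pos 2: r→d (+12), pos 3: e→f (+1), pos 4: e→k (+6), pos 5: t→f (+12) — repeating every 3. It's a Vigenère-style cipher with numeric key [1,6,12]: position i shifts by key[i mod 3].
On policy: p+1=q, o+6=u, l+12=x, i+1=j, c+6=i, y+12=k.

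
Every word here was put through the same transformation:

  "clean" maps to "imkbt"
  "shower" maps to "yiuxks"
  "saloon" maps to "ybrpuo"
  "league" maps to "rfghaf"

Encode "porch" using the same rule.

Shifts by position in clean: pos 0: c→i (+6), pos 1: l→m (+1), pos 2: e→k (+6), pos 3: a→b (+1) — repeating every 2. It's a Vigenère-style cipher with numeric key [6,1]: position i shifts by key[i mod 2].
Applying it to porch: p+6=v, o+1=p, r+6=x, c+1=d, h+6=n.

vpxdn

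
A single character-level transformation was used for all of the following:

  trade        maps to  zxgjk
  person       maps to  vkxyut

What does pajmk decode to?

judge

Compare letters: t→z is +6, r→x is +6, a→g is +6 — a constant shift. Every letter moves 6 places later in the alphabet, wrapping around z→a.
Reversing it on pajmk: p−6=j, a−6=u, j−6=d, m−6=g, k−6=e.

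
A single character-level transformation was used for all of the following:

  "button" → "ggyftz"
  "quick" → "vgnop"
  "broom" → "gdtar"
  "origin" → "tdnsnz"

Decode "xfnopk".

sticky

The shifts repeat in a cycle of length 2: positions 0,1,… shift by +5, +12, then the pattern repeats.
Undoing it on xfnopk: x−5=s, f−12=t, n−5=i, o−12=c, p−5=k, k−12=y.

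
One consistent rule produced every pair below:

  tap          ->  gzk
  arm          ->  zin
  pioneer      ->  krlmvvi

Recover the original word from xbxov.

Each pair mirrors across the alphabet (t↔g, a↔z, p↔k): positions sum to 25. Letters are reflected about the middle of the alphabet (position → 25−position): Atbash.
Decoding xbxov: x↔c, b↔y, x↔c, o↔l, v↔e.

cycle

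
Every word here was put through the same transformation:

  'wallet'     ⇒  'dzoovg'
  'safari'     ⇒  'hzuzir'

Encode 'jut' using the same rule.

qfg

This is the alphabet-reversal cipher (Atbash): a becomes z, b becomes y, etc.
Applying it to jut: j↔q, u↔f, t↔g.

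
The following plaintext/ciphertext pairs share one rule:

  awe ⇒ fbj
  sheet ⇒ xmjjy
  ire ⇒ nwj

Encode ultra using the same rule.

This is a Caesar cipher with shift 5.
Applying it to ultra: u+5=z, l+5=q, t+5=y, r+5=w, a+5=f.

zqywf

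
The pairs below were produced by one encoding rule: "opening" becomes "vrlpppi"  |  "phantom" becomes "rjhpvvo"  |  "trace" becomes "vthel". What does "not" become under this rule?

pvv

The shift depends on letter class: consonant p→r is +2, but vowel o→v is +7. Vowels shift forward by 7 and consonants shift forward by 2.
For not: n(cons)+2=p, o(vowel)+7=v, t(cons)+2=v.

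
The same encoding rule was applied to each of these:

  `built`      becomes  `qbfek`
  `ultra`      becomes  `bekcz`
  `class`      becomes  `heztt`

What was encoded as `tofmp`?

shine

b(1)→q(16) and u(20)→b(1) fit y≡17x+25 (mod 26); the inverse of 17 mod 26 is 23. This is an affine cipher: with a=0,…,z=25, each position x becomes (17x+25) mod 26.
Undoing it on tofmp: t(19)→23·(19−25)≡18=s; o(14)→23·(14−25)≡7=h; f(5)→23·(5−25)≡8=i; m(12)→23·(12−25)≡13=n; p(15)→23·(15−25)≡4=e (all mod 26).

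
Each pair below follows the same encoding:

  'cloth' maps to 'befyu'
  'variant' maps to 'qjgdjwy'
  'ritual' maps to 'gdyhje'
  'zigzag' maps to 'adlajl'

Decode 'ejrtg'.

layer

Treating letters as 0–25, the rule is x ↦ 9x + 9 (mod 26).
Undoing it on ejrtg: e(4)→3·(4−9)≡11=l; j(9)→3·(9−9)≡0=a; r(17)→3·(17−9)≡24=y; t(19)→3·(19−9)≡4=e; g(6)→3·(6−9)≡17=r (all mod 26).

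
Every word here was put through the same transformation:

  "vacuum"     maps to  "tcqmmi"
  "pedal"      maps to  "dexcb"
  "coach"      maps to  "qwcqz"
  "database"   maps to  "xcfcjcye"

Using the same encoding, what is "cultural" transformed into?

qmbfmrcb

v(21)→t(19) and a(0)→c(2) fit y≡7x+2 (mod 26); the inverse of 7 mod 26 is 15. Treating letters as 0–25, the rule is x ↦ 7x + 2 (mod 26).
Applying it to cultural: c(2)→7·2+2≡16=q; u(20)→7·20+2≡12=m; l(11)→7·11+2≡1=b; t(19)→7·19+2≡5=f; u(20)→7·20+2≡12=m; r(17)→7·17+2≡17=r; a(0)→7·0+2≡2=c; l(11)→7·11+2≡1=b (all mod 26).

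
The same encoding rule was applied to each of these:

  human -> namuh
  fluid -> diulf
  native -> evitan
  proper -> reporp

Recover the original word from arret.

It's just the letters in reverse order.
Undoing it on arret: then reverse → terra.

terra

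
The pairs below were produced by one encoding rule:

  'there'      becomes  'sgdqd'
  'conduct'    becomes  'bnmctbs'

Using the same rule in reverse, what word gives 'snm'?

Compare letters: t→s is +25, h→g is +25, e→d is +25 — a constant shift. Each letter is shifted forward by 25 in the alphabet (a Caesar shift of +25).
Undoing it on snm: s−25=t, n−25=o, m−25=n.

ton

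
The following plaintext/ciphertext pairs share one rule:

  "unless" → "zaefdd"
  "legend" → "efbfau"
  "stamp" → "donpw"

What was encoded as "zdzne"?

Each letter's alphabet position (a=0..z=25) is mapped through 11·x+13 mod 26 — an affine cipher.
Decoding zdzne: z(25)→19·(25−13)≡20=u; d(3)→19·(3−13)≡18=s; z(25)→19·(25−13)≡20=u; n(13)→19·(13−13)≡0=a; e(4)→19·(4−13)≡11=l (all mod 26).

usual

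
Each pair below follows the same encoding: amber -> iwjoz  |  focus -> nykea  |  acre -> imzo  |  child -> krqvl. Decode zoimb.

react

Shifts by position in amber: pos 0: a→i (+8), pos 1: m→w (+10), pos 2: b→j (+8), pos 3: e→o (+10) — repeating every 2. A repeating key of period 2 is used — shifts +8, +10 over and over.
Decoding zoimb: z−8=r, o−10=e, i−8=a, m−10=c, b−8=t.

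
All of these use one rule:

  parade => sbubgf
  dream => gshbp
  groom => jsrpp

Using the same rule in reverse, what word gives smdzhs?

Shifts by position in parade: pos 0: p→s (+3), pos 1: a→b (+1), pos 2: r→u (+3), pos 3: a→b (+1) — repeating every 2. It's a Vigenère-style cipher with numeric key [3,1]: position i shifts by key[i mod 2].
Undoing it on smdzhs: s−3=p, m−1=l, d−3=a, z−1=y, h−3=e, s−1=r.

player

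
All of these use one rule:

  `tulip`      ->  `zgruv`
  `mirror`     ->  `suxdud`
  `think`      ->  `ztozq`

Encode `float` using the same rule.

A repeating key of period 2 is used — shifts +6, +12 over and over.
Applying it to float: f+6=l, l+12=x, o+6=u, a+12=m, t+6=z.

lxumz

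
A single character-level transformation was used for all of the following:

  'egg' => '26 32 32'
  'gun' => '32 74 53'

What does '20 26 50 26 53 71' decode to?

e(#5)→26 and g(#7)→32: differences scale by 3, so n = 3·pos + 11. The formula is n = 3×(alphabet index, a=1) + 11.
Undoing it on 20 26 50 26 53 71: 20→(20−11)÷3=3=c, 26→(26−11)÷3=5=e, 50→(50−11)÷3=13=m, 26→(26−11)÷3=5=e, 53→(53−11)÷3=14=n, 71→(71−11)÷3=20=t.

cement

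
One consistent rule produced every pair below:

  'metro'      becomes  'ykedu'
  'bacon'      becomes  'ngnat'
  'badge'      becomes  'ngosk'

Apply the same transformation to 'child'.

ontxj

A repeating key of period 3 is used — shifts +12, +6, +11 over and over.
Applying it to child: c+12=o, h+6=n, i+11=t, l+12=x, d+6=j.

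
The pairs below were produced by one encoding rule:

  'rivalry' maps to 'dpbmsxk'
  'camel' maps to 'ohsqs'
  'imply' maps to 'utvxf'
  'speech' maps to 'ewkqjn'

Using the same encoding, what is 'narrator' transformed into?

zhxdhzay

Shifts by position in rivalry: pos 0: r→d (+12), pos 1: i→p (+7), pos 2: v→b (+6), pos 3: a→m (+12), pos 4: l→s (+7), pos 5: r→x (+6) — repeating every 3. It's a Vigenère-style cipher with numeric key [12,7,6]: position i shifts by key[i mod 3].
On narrator: n+12=z, a+7=h, r+6=x, r+12=d, a+7=h, t+6=z, o+12=a, r+7=y.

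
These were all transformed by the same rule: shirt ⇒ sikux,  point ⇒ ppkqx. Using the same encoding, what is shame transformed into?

Each letter shifts forward by its position index (0, 1, 2, …) — the shift grows by one for each successive letter.
For shame: s+0=s, h+1=i, a+2=c, m+3=p, e+4=i.

sicpi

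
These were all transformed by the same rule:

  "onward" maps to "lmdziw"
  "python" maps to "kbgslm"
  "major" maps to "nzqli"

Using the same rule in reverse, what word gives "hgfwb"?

study

Each pair mirrors across the alphabet (o↔l, n↔m, w↔d): positions sum to 25. Each letter is replaced by its mirror in the alphabet: a↔z, b↔y, c↔x, and so on (the Atbash cipher).
Undoing it on hgfwb: h↔s, g↔t, f↔u, w↔d, b↔y.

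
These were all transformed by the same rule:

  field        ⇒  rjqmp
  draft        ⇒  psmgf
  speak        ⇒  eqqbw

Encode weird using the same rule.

It's a Vigenère-style cipher with numeric key [12,1]: position i shifts by key[i mod 2].
On weird: w+12=i, e+1=f, i+12=u, r+1=s, d+12=p.

ifusp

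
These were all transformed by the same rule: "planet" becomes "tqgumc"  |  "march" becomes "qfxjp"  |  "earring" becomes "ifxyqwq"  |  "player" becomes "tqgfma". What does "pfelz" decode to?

Each letter shifts forward by (position + 4), i.e. 4, 5, 6, … — the shift grows by one for each successive letter.
Decoding pfelz: p−4=l, f−5=a, e−6=y, l−7=e, z−8=r.

layer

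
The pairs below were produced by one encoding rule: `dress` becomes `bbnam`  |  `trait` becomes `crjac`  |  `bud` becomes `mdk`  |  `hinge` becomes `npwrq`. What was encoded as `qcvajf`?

Two steps: reverse the string, then apply a Caesar shift of +9.
Undoing it on qcvajf: shift back: q−9=h, c−9=t, v−9=m, a−9=r, j−9=a, f−9=w → htmraw; then reverse → warmth.

warmth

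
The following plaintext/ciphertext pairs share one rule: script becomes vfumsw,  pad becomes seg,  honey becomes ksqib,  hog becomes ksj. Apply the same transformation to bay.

The shift depends on letter class: consonant s→v is +3, but vowel i→m is +4. Two shifts are in play — +4 for a/e/i/o/u, +3 for every other letter.
On bay: b(cons)+3=e, a(vowel)+4=e, y(cons)+3=b.

eeb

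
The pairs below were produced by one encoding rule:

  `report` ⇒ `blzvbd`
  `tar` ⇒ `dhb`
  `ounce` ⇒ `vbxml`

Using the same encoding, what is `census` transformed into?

The shift depends on letter class: consonant r→b is +10, but vowel e→l is +7. Vowels shift forward by 7 and consonants shift forward by 10.
For census: c(cons)+10=m, e(vowel)+7=l, n(cons)+10=x, s(cons)+10=c, u(vowel)+7=b, s(cons)+10=c.

mlxcbc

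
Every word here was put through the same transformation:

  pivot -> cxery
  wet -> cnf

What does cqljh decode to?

The output letters match the input read backwards, each shifted +9: pivot reversed is tovip. The word is reversed, then every letter is shifted forward by 9.
Reversing it on cqljh: shift back: c−9=t, q−9=h, l−9=c, j−9=a, h−9=y → thcay; then reverse → yacht.

yacht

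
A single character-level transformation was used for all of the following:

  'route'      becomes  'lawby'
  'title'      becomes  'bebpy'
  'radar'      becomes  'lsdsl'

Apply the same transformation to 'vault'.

r(17)→l(11) and o(14)→a(0) fit y≡21x+18 (mod 26); the inverse of 21 mod 26 is 5. Each letter's alphabet position (a=0..z=25) is mapped through 21·x+18 mod 26 — an affine cipher.
For vault: v(21)→21·21+18≡17=r; a(0)→21·0+18≡18=s; u(20)→21·20+18≡22=w; l(11)→21·11+18≡15=p; t(19)→21·19+18≡1=b (all mod 26).

rswpb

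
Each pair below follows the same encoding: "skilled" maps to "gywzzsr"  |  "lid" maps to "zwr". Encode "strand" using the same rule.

ghfobr

Compare letters: s→g is +14, k→y is +14, i→w is +14 — a constant shift. Each letter is shifted forward by 14 in the alphabet (a Caesar shift of +14).
On strand: s+14=g, t+14=h, r+14=f, a+14=o, n+14=b, d+14=r.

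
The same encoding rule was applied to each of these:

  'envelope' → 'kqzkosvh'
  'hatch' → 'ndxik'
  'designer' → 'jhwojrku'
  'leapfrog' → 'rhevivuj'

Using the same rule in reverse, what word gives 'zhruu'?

Shifts by position in envelope: pos 0: e→k (+6), pos 1: n→q (+3), pos 2: v→z (+4), pos 3: e→k (+6), pos 4: l→o (+3), pos 5: o→s (+4) — repeating every 3. It's a Vigenère-style cipher with numeric key [6,3,4]: position i shifts by key[i mod 3].
Decoding zhruu: z−6=t, h−3=e, r−4=n, u−6=o, u−3=r.

tenor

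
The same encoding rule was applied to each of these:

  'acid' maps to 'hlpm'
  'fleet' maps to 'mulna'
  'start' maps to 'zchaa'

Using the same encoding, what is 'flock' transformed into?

muvlr

Shifts by position in acid: pos 0: a→h (+7), pos 1: c→l (+9), pos 2: i→p (+7), pos 3: d→m (+9) — repeating every 2. The shifts repeat in a cycle of length 2: positions 0,1,… shift by +7, +9, then the pattern repeats.
For flock: f+7=m, l+9=u, o+7=v, c+9=l, k+7=r.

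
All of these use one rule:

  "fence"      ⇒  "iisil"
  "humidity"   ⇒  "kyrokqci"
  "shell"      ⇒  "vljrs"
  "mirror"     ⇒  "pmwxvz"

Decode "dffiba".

abacus

Each letter shifts forward by (position + 3), i.e. 3, 4, 5, … — the shift grows by one for each successive letter.
Decoding dffiba: d−3=a, f−4=b, f−5=a, i−6=c, b−7=u, a−8=s.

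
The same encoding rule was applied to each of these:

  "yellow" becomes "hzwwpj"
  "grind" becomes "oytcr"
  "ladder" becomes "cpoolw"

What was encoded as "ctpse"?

their

The output letters match the input read backwards, each shifted +11: yellow reversed is wolley. Read the word backwards and shift each letter +11.
Decoding ctpse: shift back: c−11=r, t−11=i, p−11=e, s−11=h, e−11=t → rieht; then reverse → their.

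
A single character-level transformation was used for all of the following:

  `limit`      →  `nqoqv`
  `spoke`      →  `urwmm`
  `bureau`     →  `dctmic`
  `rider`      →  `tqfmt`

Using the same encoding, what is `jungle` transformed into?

lcpinm

Vowels shift forward by 8 and consonants shift forward by 2.
Applying it to jungle: j(cons)+2=l, u(vowel)+8=c, n(cons)+2=p, g(cons)+2=i, l(cons)+2=n, e(vowel)+8=m.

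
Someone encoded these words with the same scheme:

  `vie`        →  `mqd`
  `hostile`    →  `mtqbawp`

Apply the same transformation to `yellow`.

ewttmg

The output letters match the input read backwards, each shifted +8: vie reversed is eiv. The word is reversed, then every letter is shifted forward by 8.
For yellow: reverse → wolley; then shift: w+8=e, o+8=w, l+8=t, l+8=t, e+8=m, y+8=g.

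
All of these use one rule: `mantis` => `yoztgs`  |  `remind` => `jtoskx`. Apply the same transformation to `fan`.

tgl

The word is reversed, then every letter is shifted forward by 6.
For fan: reverse → naf; then shift: n+6=t, a+6=g, f+6=l.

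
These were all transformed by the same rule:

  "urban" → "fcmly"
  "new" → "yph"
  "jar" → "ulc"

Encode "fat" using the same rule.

Compare letters: u→f is +11, r→c is +11, b→m is +11 — a constant shift. Each letter is shifted forward by 11 in the alphabet (a Caesar shift of +11).
Applying it to fat: f+11=q, a+11=l, t+11=e.

qle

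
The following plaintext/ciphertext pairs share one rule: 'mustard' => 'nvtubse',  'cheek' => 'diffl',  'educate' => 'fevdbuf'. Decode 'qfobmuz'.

penalty

Each letter is shifted forward by 1 in the alphabet (a Caesar shift of +1).
Decoding qfobmuz: q−1=p, f−1=e, o−1=n, b−1=a, m−1=l, u−1=t, z−1=y.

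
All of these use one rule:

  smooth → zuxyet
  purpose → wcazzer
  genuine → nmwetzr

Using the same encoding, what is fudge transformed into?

In smooth: s→z is +7, m→u is +8, o→x is +9, o→y is +10 — the shift increases by 1 each position. The shift increases by 1 at each position, starting from +7: 7, 8, 9, ….
For fudge: f+7=m, u+8=c, d+9=m, g+10=q, e+11=p.

mcmqp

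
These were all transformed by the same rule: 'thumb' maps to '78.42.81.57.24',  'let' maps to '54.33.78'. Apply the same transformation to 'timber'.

78.45.57.24.33.72

t(#20)→78 and h(#8)→42: differences scale by 3, so n = 3·pos + 18. The formula is n = 3×(alphabet index, a=1) + 18.
On timber: t=20→78, i=9→45, m=13→57, b=2→24, e=5→33, r=18→72.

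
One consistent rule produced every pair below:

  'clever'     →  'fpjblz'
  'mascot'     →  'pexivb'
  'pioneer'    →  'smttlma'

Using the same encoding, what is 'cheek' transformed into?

In clever: c→f is +3, l→p is +4, e→j is +5, v→b is +6 — the shift increases by 1 each position. Each letter shifts forward by (position + 3), i.e. 3, 4, 5, … — the shift grows by one for each successive letter.
On cheek: c+3=f, h+4=l, e+5=j, e+6=k, k+7=r.

fljkr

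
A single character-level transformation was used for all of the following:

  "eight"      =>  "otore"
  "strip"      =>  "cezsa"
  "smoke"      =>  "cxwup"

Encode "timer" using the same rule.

dtuoc

Shifts by position in eight: pos 0: e→o (+10), pos 1: i→t (+11), pos 2: g→o (+8), pos 3: h→r (+10), pos 4: t→e (+11) — repeating every 3. A repeating key of period 3 is used — shifts +10, +11, +8 over and over.
For timer: t+10=d, i+11=t, m+8=u, e+10=o, r+11=c.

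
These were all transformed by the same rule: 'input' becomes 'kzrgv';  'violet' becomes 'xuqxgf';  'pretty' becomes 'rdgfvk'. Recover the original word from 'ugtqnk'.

It's a Vigenère-style cipher with numeric key [2,12]: position i shifts by key[i mod 2].
Decoding ugtqnk: u−2=s, g−12=u, t−2=r, q−12=e, n−2=l, k−12=y.

surely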